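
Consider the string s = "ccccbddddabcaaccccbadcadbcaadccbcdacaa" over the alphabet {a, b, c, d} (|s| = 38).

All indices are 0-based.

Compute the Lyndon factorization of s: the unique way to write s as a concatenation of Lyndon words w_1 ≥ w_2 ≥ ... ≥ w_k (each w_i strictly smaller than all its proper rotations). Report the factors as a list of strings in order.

emit factor 1: 'c' (i=0, period=1)
emit factor 2: 'c' (i=1, period=1)
emit factor 3: 'c' (i=2, period=1)
emit factor 4: 'c' (i=3, period=1)
emit factor 5: 'bdddd' (i=4, period=5)
emit factor 6: 'abc' (i=9, period=3)
emit factor 7: 'aaccccbadcadbcaadccbcdac' (i=12, period=24)
emit factor 8: 'a' (i=36, period=1)
emit factor 9: 'a' (i=37, period=1)

["c", "c", "c", "c", "bdddd", "abc", "aaccccbadcadbcaadccbcdac", "a", "a"]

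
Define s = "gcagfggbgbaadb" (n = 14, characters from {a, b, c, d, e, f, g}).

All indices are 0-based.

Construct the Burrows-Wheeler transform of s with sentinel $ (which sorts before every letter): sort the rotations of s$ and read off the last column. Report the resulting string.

bbacdgggagbg$af

rank  rotation         last
    0  $gcagfggbgbaadb  b
    1  aadb$gcagfggbgb  b
    2  adb$gcagfggbgba  a
    3  agfggbgbaadb$gc  c
    4  b$gcagfggbgbaad  d
    5  baadb$gcagfggbg  g
    6  bgbaadb$gcagfgg  g
    7  cagfggbgbaadb$g  g
    8  db$gcagfggbgbaa  a
    9  fggbgbaadb$gcag  g
   10  gbaadb$gcagfggb  b
   11  gbgbaadb$gcagfg  g
   12  gcagfggbgbaadb$  $
   13  gfggbgbaadb$gca  a
   14  ggbgbaadb$gcagf  f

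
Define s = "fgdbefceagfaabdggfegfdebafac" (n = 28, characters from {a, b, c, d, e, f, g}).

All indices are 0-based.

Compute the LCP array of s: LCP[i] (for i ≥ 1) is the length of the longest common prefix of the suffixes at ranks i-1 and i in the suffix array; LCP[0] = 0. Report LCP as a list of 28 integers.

rank→(start, suffix):
  0 → (11, 'aabdggfegfdebafac')
  1 → (12, 'abdggfegfdebafac')
  2 → (26, 'ac')
  3 → (24, 'afac')
  4 → (8, 'agfaabdggfegfdebafac')
  5 → (23, 'bafac')
  6 → (13, 'bdggfegfdebafac')
  7 → (3, 'befceagfaabdggfegfdebafac')
  8 → (27, 'c')
  9 → (6, 'ceagfaabdggfegfdebafac')
  10 → (2, 'dbefceagfaabdggfegfdebafac')
  11 → (21, 'debafac')
  12 → (14, 'dggfegfdebafac')
  13 → (7, 'eagfaabdggfegfdebafac')
  14 → (22, 'ebafac')
  15 → (4, 'efceagfaabdggfegfdebafac')
  16 → (18, 'egfdebafac')
  17 → (10, 'faabdggfegfdebafac')
  18 → (25, 'fac')
  19 → (5, 'fceagfaabdggfegfdebafac')
  20 → (20, 'fdebafac')
  21 → (17, 'fegfdebafac')
  22 → (0, 'fgdbefceagfaabdggfegfdebafac')
  23 → (1, 'gdbefceagfaabdggfegfdebafac')
  24 → (9, 'gfaabdggfegfdebafac')
  25 → (19, 'gfdebafac')
  26 → (16, 'gfegfdebafac')
  27 → (15, 'ggfegfdebafac')

SA = [11, 12, 26, 24, 8, 23, 13, 3, 27, 6, 2, 21, 14, 7, 22, 4, 18, 10, 25, 5, 20, 17, 0, 1, 9, 19, 16, 15]
i: (SA[i-1],SA[i]) lcp shared
  1: (11,12) 1 'a'
  2: (12,26) 1 'a'
  3: (26,24) 1 'a'
  4: (24,8) 1 'a'
  5: (8,23) 0 ''
  6: (23,13) 1 'b'
  7: (13,3) 1 'b'
  8: (3,27) 0 ''
  9: (27,6) 1 'c'
  10: (6,2) 0 ''
  11: (2,21) 1 'd'
  12: (21,14) 1 'd'
  13: (14,7) 0 ''
  14: (7,22) 1 'e'
  15: (22,4) 1 'e'
  16: (4,18) 1 'e'
  17: (18,10) 0 ''
  18: (10,25) 2 'fa'
  19: (25,5) 1 'f'
  20: (5,20) 1 'f'
  21: (20,17) 1 'f'
  22: (17,0) 1 'f'
  23: (0,1) 0 ''
  24: (1,9) 1 'g'
  25: (9,19) 2 'gf'
  26: (19,16) 2 'gf'
  27: (16,15) 1 'g'

[0, 1, 1, 1, 1, 0, 1, 1, 0, 1, 0, 1, 1, 0, 1, 1, 1, 0, 2, 1, 1, 1, 1, 0, 1, 2, 2, 1]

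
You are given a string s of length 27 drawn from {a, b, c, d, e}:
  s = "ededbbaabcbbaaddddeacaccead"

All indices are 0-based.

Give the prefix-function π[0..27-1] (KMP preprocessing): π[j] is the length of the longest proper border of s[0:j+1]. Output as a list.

[0, 0, 1, 2, 0, 0, 0, 0, 0, 0, 0, 0, 0, 0, 0, 0, 0, 0, 1, 0, 0, 0, 0, 0, 1, 0, 0]

π[0] = 0
j=1 s[j]='d': π[1]=0 (border '')
j=2 s[j]='e': π[2]=1 (border 'e')
j=3 s[j]='d': π[3]=2 (border 'ed')
j=4 s[j]='b': k: 2→0; π[4]=0 (border '')
j=5 s[j]='b': π[5]=0 (border '')
j=6 s[j]='a': π[6]=0 (border '')
j=7 s[j]='a': π[7]=0 (border '')
j=8 s[j]='b': π[8]=0 (border '')
j=9 s[j]='c': π[9]=0 (border '')
j=10 s[j]='b': π[10]=0 (border '')
j=11 s[j]='b': π[11]=0 (border '')
j=12 s[j]='a': π[12]=0 (border '')
j=13 s[j]='a': π[13]=0 (border '')
j=14 s[j]='d': π[14]=0 (border '')
j=15 s[j]='d': π[15]=0 (border '')
j=16 s[j]='d': π[16]=0 (border '')
j=17 s[j]='d': π[17]=0 (border '')
j=18 s[j]='e': π[18]=1 (border 'e')
j=19 s[j]='a': k: 1→0; π[19]=0 (border '')
j=20 s[j]='c': π[20]=0 (border '')
j=21 s[j]='a': π[21]=0 (border '')
j=22 s[j]='c': π[22]=0 (border '')
j=23 s[j]='c': π[23]=0 (border '')
j=24 s[j]='e': π[24]=1 (border 'e')
j=25 s[j]='a': k: 1→0; π[25]=0 (border '')
j=26 s[j]='d': π[26]=0 (border '')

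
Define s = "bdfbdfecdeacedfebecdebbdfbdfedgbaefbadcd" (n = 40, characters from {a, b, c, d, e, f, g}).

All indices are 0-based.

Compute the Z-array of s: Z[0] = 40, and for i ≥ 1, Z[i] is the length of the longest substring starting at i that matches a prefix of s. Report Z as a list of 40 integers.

[40, 0, 0, 3, 0, 0, 0, 0, 0, 0, 0, 0, 0, 0, 0, 0, 1, 0, 0, 0, 0, 1, 7, 0, 0, 3, 0, 0, 0, 0, 0, 1, 0, 0, 0, 1, 0, 0, 0, 0]

Z[0]=40
i=1: outside box; Z[1]=0
i=2: outside box; Z[2]=0
i=3: outside box; Z[3]=3 scan→box=[3,6)
i=4: min(r-i=2, Z[1]=0)=0; Z[4]=0
i=5: min(r-i=1, Z[2]=0)=0; Z[5]=0
i=6: outside box; Z[6]=0
i=7: outside box; Z[7]=0
i=8: outside box; Z[8]=0
i=9: outside box; Z[9]=0
i=10: outside box; Z[10]=0
i=11: outside box; Z[11]=0
i=12: outside box; Z[12]=0
i=13: outside box; Z[13]=0
i=14: outside box; Z[14]=0
i=15: outside box; Z[15]=0
i=16: outside box; Z[16]=1 scan→box=[16,17)
i=17: outside box; Z[17]=0
i=18: outside box; Z[18]=0
i=19: outside box; Z[19]=0
i=20: outside box; Z[20]=0
i=21: outside box; Z[21]=1 scan→box=[21,22)
i=22: outside box; Z[22]=7 scan→box=[22,29)
i=23: min(r-i=6, Z[1]=0)=0; Z[23]=0
i=24: min(r-i=5, Z[2]=0)=0; Z[24]=0
i=25: min(r-i=4, Z[3]=3)=3; Z[25]=3
i=26: min(r-i=3, Z[4]=0)=0; Z[26]=0
i=27: min(r-i=2, Z[5]=0)=0; Z[27]=0
i=28: min(r-i=1, Z[6]=0)=0; Z[28]=0
i=29: outside box; Z[29]=0
i=30: outside box; Z[30]=0
i=31: outside box; Z[31]=1 scan→box=[31,32)
i=32: outside box; Z[32]=0
i=33: outside box; Z[33]=0
i=34: outside box; Z[34]=0
i=35: outside box; Z[35]=1 scan→box=[35,36)
i=36: outside box; Z[36]=0
i=37: outside box; Z[37]=0
i=38: outside box; Z[38]=0
i=39: outside box; Z[39]=0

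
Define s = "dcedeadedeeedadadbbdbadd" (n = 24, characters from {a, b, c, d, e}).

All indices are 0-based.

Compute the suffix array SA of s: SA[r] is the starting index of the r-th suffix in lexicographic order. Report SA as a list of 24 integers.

[13, 15, 21, 5, 20, 17, 18, 1, 23, 12, 14, 19, 16, 0, 22, 3, 6, 8, 4, 11, 2, 7, 10, 9]

rank | idx | suffix
   0 |  13 | adadbbdbadd
   1 |  15 | adbbdbadd
   2 |  21 | add
   3 |   5 | adedeeedadadbbdbadd
   4 |  20 | badd
   5 |  17 | bbdbadd
   6 |  18 | bdbadd
   7 |   1 | cedeadedeeedadadbbdbadd
   8 |  23 | d
   9 |  12 | dadadbbdbadd
  10 |  14 | dadbbdbadd
  11 |  19 | dbadd
  12 |  16 | dbbdbadd
  13 |   0 | dcedeadedeeedadadbbdbadd
  14 |  22 | dd
  15 |   3 | deadedeeedadadbbdbadd
  16 |   6 | dedeeedadadbbdbadd
  17 |   8 | deeedadadbbdbadd
  18 |   4 | eadedeeedadadbbdbadd
  19 |  11 | edadadbbdbadd
  20 |   2 | edeadedeeedadadbbdbadd
  21 |   7 | edeeedadadbbdbadd
  22 |  10 | eedadadbbdbadd
  23 |   9 | eeedadadbbdbadd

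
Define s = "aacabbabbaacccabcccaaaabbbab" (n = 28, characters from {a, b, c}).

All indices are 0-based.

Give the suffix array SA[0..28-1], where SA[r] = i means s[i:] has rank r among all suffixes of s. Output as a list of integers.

rank | idx | suffix
   0 |  19 | aaaabbbab
   1 |  20 | aaabbbab
   2 |  21 | aabbbab
   3 |   0 | aacabbabbaacccabcccaaaabbbab
   4 |   9 | aacccabcccaaaabbbab
   5 |  26 | ab
   6 |   6 | abbaacccabcccaaaabbbab
   7 |   3 | abbabbaacccabcccaaaabbbab
   8 |  22 | abbbab
   9 |  14 | abcccaaaabbbab
  10 |   1 | acabbabbaacccabcccaaaabbbab
  11 |  10 | acccabcccaaaabbbab
  12 |  27 | b
  13 |   8 | baacccabcccaaaabbbab
  14 |  25 | bab
  15 |   5 | babbaacccabcccaaaabbbab
  16 |   7 | bbaacccabcccaaaabbbab
  17 |  24 | bbab
  18 |   4 | bbabbaacccabcccaaaabbbab
  19 |  23 | bbbab
  20 |  15 | bcccaaaabbbab
  21 |  18 | caaaabbbab
  22 |   2 | cabbabbaacccabcccaaaabbbab
  23 |  13 | cabcccaaaabbbab
  24 |  17 | ccaaaabbbab
  25 |  12 | ccabcccaaaabbbab
  26 |  16 | cccaaaabbbab
  27 |  11 | cccabcccaaaabbbab

[19, 20, 21, 0, 9, 26, 6, 3, 22, 14, 1, 10, 27, 8, 25, 5, 7, 24, 4, 23, 15, 18, 2, 13, 17, 12, 16, 11]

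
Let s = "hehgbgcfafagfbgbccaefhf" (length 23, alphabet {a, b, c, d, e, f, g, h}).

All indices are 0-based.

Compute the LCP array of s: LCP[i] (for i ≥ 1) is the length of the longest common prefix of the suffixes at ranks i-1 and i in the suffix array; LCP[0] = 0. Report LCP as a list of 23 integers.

[0, 1, 1, 0, 1, 2, 0, 1, 1, 0, 1, 0, 1, 2, 1, 1, 0, 2, 1, 1, 0, 1, 1]

rank→(start, suffix):
  0 → (18, 'aefhf')
  1 → (8, 'afagfbgbccaefhf')
  2 → (10, 'agfbgbccaefhf')
  3 → (15, 'bccaefhf')
  4 → (13, 'bgbccaefhf')
  5 → (4, 'bgcfafagfbgbccaefhf')
  6 → (17, 'caefhf')
  7 → (16, 'ccaefhf')
  8 → (6, 'cfafagfbgbccaefhf')
  9 → (19, 'efhf')
  10 → (1, 'ehgbgcfafagfbgbccaefhf')
  11 → (22, 'f')
  12 → (7, 'fafagfbgbccaefhf')
  13 → (9, 'fagfbgbccaefhf')
  14 → (12, 'fbgbccaefhf')
  15 → (20, 'fhf')
  16 → (14, 'gbccaefhf')
  17 → (3, 'gbgcfafagfbgbccaefhf')
  18 → (5, 'gcfafagfbgbccaefhf')
  19 → (11, 'gfbgbccaefhf')
  20 → (0, 'hehgbgcfafagfbgbccaefhf')
  21 → (21, 'hf')
  22 → (2, 'hgbgcfafagfbgbccaefhf')

SA = [18, 8, 10, 15, 13, 4, 17, 16, 6, 19, 1, 22, 7, 9, 12, 20, 14, 3, 5, 11, 0, 21, 2]
[i] adj suffixes → lcp
  [1] 18/8 → 1 ('a')
  [2] 8/10 → 1 ('a')
  [3] 10/15 → 0 ('')
  [4] 15/13 → 1 ('b')
  [5] 13/4 → 2 ('bg')
  [6] 4/17 → 0 ('')
  [7] 17/16 → 1 ('c')
  [8] 16/6 → 1 ('c')
  [9] 6/19 → 0 ('')
  [10] 19/1 → 1 ('e')
  [11] 1/22 → 0 ('')
  [12] 22/7 → 1 ('f')
  [13] 7/9 → 2 ('fa')
  [14] 9/12 → 1 ('f')
  [15] 12/20 → 1 ('f')
  [16] 20/14 → 0 ('')
  [17] 14/3 → 2 ('gb')
  [18] 3/5 → 1 ('g')
  [19] 5/11 → 1 ('g')
  [20] 11/0 → 0 ('')
  [21] 0/21 → 1 ('h')
  [22] 21/2 → 1 ('h')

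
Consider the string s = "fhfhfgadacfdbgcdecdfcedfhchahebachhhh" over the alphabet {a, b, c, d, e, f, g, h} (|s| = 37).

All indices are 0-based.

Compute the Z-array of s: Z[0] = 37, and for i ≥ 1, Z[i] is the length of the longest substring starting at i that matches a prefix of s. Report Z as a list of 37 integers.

[37, 0, 3, 0, 1, 0, 0, 0, 0, 0, 1, 0, 0, 0, 0, 0, 0, 0, 0, 1, 0, 0, 0, 2, 0, 0, 0, 0, 0, 0, 0, 0, 0, 0, 0, 0, 0]

Z[0]=37
i=1: fresh scan; Z[1]=0
i=2: fresh scan; Z[2]=3 grow→box=[2,5)
i=3: min(r-i=2, Z[1]=0)=0; Z[3]=0
i=4: min(r-i=1, Z[2]=3)=1; Z[4]=1
i=5: fresh scan; Z[5]=0
i=6: fresh scan; Z[6]=0
i=7: fresh scan; Z[7]=0
i=8: fresh scan; Z[8]=0
i=9: fresh scan; Z[9]=0
i=10: fresh scan; Z[10]=1 grow→box=[10,11)
i=11: fresh scan; Z[11]=0
i=12: fresh scan; Z[12]=0
i=13: fresh scan; Z[13]=0
i=14: fresh scan; Z[14]=0
i=15: fresh scan; Z[15]=0
i=16: fresh scan; Z[16]=0
i=17: fresh scan; Z[17]=0
i=18: fresh scan; Z[18]=0
i=19: fresh scan; Z[19]=1 grow→box=[19,20)
i=20: fresh scan; Z[20]=0
i=21: fresh scan; Z[21]=0
i=22: fresh scan; Z[22]=0
i=23: fresh scan; Z[23]=2 grow→box=[23,25)
i=24: min(r-i=1, Z[1]=0)=0; Z[24]=0
i=25: fresh scan; Z[25]=0
i=26: fresh scan; Z[26]=0
i=27: fresh scan; Z[27]=0
i=28: fresh scan; Z[28]=0
i=29: fresh scan; Z[29]=0
i=30: fresh scan; Z[30]=0
i=31: fresh scan; Z[31]=0
i=32: fresh scan; Z[32]=0
i=33: fresh scan; Z[33]=0
i=34: fresh scan; Z[34]=0
i=35: fresh scan; Z[35]=0
i=36: fresh scan; Z[36]=0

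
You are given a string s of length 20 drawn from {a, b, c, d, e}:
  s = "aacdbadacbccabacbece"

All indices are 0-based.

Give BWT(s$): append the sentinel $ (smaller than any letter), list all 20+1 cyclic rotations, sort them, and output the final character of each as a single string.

e$cdbabadcccaabaeaccb

rank  rotation               last
    0  $aacdbadacbccabacbece  e
    1  aacdbadacbccabacbece$  $
    2  abacbece$aacdbadacbcc  c
    3  acbccabacbece$aacdbad  d
    4  acbece$aacdbadacbccab  b
    5  acdbadacbccabacbece$a  a
    6  adacbccabacbece$aacdb  b
    7  bacbece$aacdbadacbcca  a
    8  badacbccabacbece$aacd  d
    9  bccabacbece$aacdbadac  c
   10  bece$aacdbadacbccabac  c
   11  cabacbece$aacdbadacbc  c
   12  cbccabacbece$aacdbada  a
   13  cbece$aacdbadacbccaba  a
   14  ccabacbece$aacdbadacb  b
   15  cdbadacbccabacbece$aa  a
   16  ce$aacdbadacbccabacbe  e
   17  dacbccabacbece$aacdba  a
   18  dbadacbccabacbece$aac  c
   19  e$aacdbadacbccabacbec  c
   20  ece$aacdbadacbccabacb  b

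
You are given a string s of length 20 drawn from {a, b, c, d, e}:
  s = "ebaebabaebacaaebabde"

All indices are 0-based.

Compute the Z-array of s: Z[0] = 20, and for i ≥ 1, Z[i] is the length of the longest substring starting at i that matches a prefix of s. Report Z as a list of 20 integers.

Z[0]=20
i=1: outside box; Z[1]=0
i=2: outside box; Z[2]=0
i=3: outside box; Z[3]=3 grow→box=[3,6)
i=4: min(r-i=2, Z[1]=0)=0; Z[4]=0
i=5: min(r-i=1, Z[2]=0)=0; Z[5]=0
i=6: outside box; Z[6]=0
i=7: outside box; Z[7]=0
i=8: outside box; Z[8]=3 grow→box=[8,11)
i=9: min(r-i=2, Z[1]=0)=0; Z[9]=0
i=10: min(r-i=1, Z[2]=0)=0; Z[10]=0
i=11: outside box; Z[11]=0
i=12: outside box; Z[12]=0
i=13: outside box; Z[13]=0
i=14: outside box; Z[14]=3 grow→box=[14,17)
i=15: min(r-i=2, Z[1]=0)=0; Z[15]=0
i=16: min(r-i=1, Z[2]=0)=0; Z[16]=0
i=17: outside box; Z[17]=0
i=18: outside box; Z[18]=0
i=19: outside box; Z[19]=1 grow→box=[19,20)

[20, 0, 0, 3, 0, 0, 0, 0, 3, 0, 0, 0, 0, 0, 3, 0, 0, 0, 0, 1]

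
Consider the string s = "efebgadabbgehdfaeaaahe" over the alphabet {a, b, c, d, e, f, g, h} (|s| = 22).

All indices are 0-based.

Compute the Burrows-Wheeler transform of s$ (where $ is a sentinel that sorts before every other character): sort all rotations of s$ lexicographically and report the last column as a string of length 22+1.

rank  rotation                 last
    0  $efebgadabbgehdfaeaaahe  e
    1  aaahe$efebgadabbgehdfae  e
    2  aahe$efebgadabbgehdfaea  a
    3  abbgehdfaeaaahe$efebgad  d
    4  adabbgehdfaeaaahe$efebg  g
    5  aeaaahe$efebgadabbgehdf  f
    6  ahe$efebgadabbgehdfaeaa  a
    7  bbgehdfaeaaahe$efebgada  a
    8  bgadabbgehdfaeaaahe$efe  e
    9  bgehdfaeaaahe$efebgadab  b
   10  dabbgehdfaeaaahe$efebga  a
   11  dfaeaaahe$efebgadabbgeh  h
   12  e$efebgadabbgehdfaeaaah  h
   13  eaaahe$efebgadabbgehdfa  a
   14  ebgadabbgehdfaeaaahe$ef  f
   15  efebgadabbgehdfaeaaahe$  $
   16  ehdfaeaaahe$efebgadabbg  g
   17  faeaaahe$efebgadabbgehd  d
   18  febgadabbgehdfaeaaahe$e  e
   19  gadabbgehdfaeaaahe$efeb  b
   20  gehdfaeaaahe$efebgadabb  b
   21  hdfaeaaahe$efebgadabbge  e
   22  he$efebgadabbgehdfaeaaa  a

eeadgfaaebahhaf$gdebbea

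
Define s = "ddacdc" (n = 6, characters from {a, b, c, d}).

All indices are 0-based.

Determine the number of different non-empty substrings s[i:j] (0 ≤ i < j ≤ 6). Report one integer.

sorted suffixes:
  #0 SA[0]=2  'acdc'
  #1 SA[1]=5  'c'
  #2 SA[2]=3  'cdc'
  #3 SA[3]=1  'dacdc'
  #4 SA[4]=4  'dc'
  #5 SA[5]=0  'ddacdc'

SA = [2, 5, 3, 1, 4, 0]
[i] adj suffixes → lcp
  [1] 2/5 → 0 ('')
  [2] 5/3 → 1 ('c')
  [3] 3/1 → 0 ('')
  [4] 1/4 → 1 ('d')
  [5] 4/0 → 1 ('d')

n(n+1)/2 = 6·7/2 = 21
Σ LCP = 0 + 0 + 1 + 0 + 1 + 1 = 3
distinct = 21 − 3 = 18

18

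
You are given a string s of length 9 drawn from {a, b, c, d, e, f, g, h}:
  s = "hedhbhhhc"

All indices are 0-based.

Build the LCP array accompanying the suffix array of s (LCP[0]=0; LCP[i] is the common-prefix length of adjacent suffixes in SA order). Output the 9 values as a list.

[0, 0, 0, 0, 0, 1, 1, 1, 2]

rank | idx | suffix
   0 |   4 | bhhhc
   1 |   8 | c
   2 |   2 | dhbhhhc
   3 |   1 | edhbhhhc
   4 |   3 | hbhhhc
   5 |   7 | hc
   6 |   0 | hedhbhhhc
   7 |   6 | hhc
   8 |   5 | hhhc

SA = [4, 8, 2, 1, 3, 7, 0, 6, 5]
rank  pair      lcp
   1  s[4:],s[8:]  0  ''
   2  s[8:],s[2:]  0  ''
   3  s[2:],s[1:]  0  ''
   4  s[1:],s[3:]  0  ''
   5  s[3:],s[7:]  1  'h'
   6  s[7:],s[0:]  1  'h'
   7  s[0:],s[6:]  1  'h'
   8  s[6:],s[5:]  2  'hh'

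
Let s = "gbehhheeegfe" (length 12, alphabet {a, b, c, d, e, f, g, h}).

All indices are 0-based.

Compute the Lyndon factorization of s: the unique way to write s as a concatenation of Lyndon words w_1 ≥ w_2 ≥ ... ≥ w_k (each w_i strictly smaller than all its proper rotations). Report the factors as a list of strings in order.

emit factor 1: 'g' (i=0, period=1)
emit factor 2: 'behhheeegfe' (i=1, period=11)

["g", "behhheeegfe"]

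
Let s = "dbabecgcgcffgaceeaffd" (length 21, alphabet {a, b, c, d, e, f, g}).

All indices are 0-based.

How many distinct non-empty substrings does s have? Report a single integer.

213

rank→(start, suffix):
  0 → (2, 'abecgcgcffgaceeaffd')
  1 → (13, 'aceeaffd')
  2 → (17, 'affd')
  3 → (1, 'babecgcgcffgaceeaffd')
  4 → (3, 'becgcgcffgaceeaffd')
  5 → (14, 'ceeaffd')
  6 → (9, 'cffgaceeaffd')
  7 → (7, 'cgcffgaceeaffd')
  8 → (5, 'cgcgcffgaceeaffd')
  9 → (20, 'd')
  10 → (0, 'dbabecgcgcffgaceeaffd')
  11 → (16, 'eaffd')
  12 → (4, 'ecgcgcffgaceeaffd')
  13 → (15, 'eeaffd')
  14 → (19, 'fd')
  15 → (18, 'ffd')
  16 → (10, 'ffgaceeaffd')
  17 → (11, 'fgaceeaffd')
  18 → (12, 'gaceeaffd')
  19 → (8, 'gcffgaceeaffd')
  20 → (6, 'gcgcffgaceeaffd')

SA = [2, 13, 17, 1, 3, 14, 9, 7, 5, 20, 0, 16, 4, 15, 19, 18, 10, 11, 12, 8, 6]
[i] adj suffixes → lcp
  [1] 2/13 → 1 ('a')
  [2] 13/17 → 1 ('a')
  [3] 17/1 → 0 ('')
  [4] 1/3 → 1 ('b')
  [5] 3/14 → 0 ('')
  [6] 14/9 → 1 ('c')
  [7] 9/7 → 1 ('c')
  [8] 7/5 → 3 ('cgc')
  [9] 5/20 → 0 ('')
  [10] 20/0 → 1 ('d')
  [11] 0/16 → 0 ('')
  [12] 16/4 → 1 ('e')
  [13] 4/15 → 1 ('e')
  [14] 15/19 → 0 ('')
  [15] 19/18 → 1 ('f')
  [16] 18/10 → 2 ('ff')
  [17] 10/11 → 1 ('f')
  [18] 11/12 → 0 ('')
  [19] 12/8 → 1 ('g')
  [20] 8/6 → 2 ('gc')

n(n+1)/2 = 21·22/2 = 231
Σ LCP = 0 + 1 + 1 + 0 + 1 + 0 + 1 + 1 + 3 + 0 + 1 + 0 + 1 + 1 + 0 + 1 + 2 + 1 + 0 + 1 + 2 = 18
distinct = 231 − 18 = 213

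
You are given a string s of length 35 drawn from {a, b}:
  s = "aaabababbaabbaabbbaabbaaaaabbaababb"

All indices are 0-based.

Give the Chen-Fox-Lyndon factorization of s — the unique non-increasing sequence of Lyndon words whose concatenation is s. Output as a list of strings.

emit factor 1: 'aaabababbaabbaabbbaabb' (i=0, period=22)
emit factor 2: 'aaaaabbaababb' (i=22, period=13)

["aaabababbaabbaabbbaabb", "aaaaabbaababb"]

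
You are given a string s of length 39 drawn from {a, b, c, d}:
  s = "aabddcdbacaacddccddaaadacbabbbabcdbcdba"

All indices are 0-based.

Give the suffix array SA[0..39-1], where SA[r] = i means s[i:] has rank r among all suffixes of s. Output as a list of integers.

[38, 19, 0, 10, 20, 26, 30, 1, 8, 23, 11, 21, 37, 25, 29, 7, 28, 27, 34, 31, 2, 9, 24, 15, 35, 5, 32, 16, 12, 18, 22, 36, 6, 33, 14, 4, 17, 13, 3]

rank | idx | suffix
   0 |  38 | a
   1 |  19 | aaadacbabbbabcdbcdba
   2 |   0 | aabddcdbacaacddccddaaadacbabbbabcdbcdba
   3 |  10 | aacddccddaaadacbabbbabcdbcdba
   4 |  20 | aadacbabbbabcdbcdba
   5 |  26 | abbbabcdbcdba
   6 |  30 | abcdbcdba
   7 |   1 | abddcdbacaacddccddaaadacbabbbabcdbcdba
   8 |   8 | acaacddccddaaadacbabbbabcdbcdba
   9 |  23 | acbabbbabcdbcdba
  10 |  11 | acddccddaaadacbabbbabcdbcdba
  11 |  21 | adacbabbbabcdbcdba
  12 |  37 | ba
  13 |  25 | babbbabcdbcdba
  14 |  29 | babcdbcdba
  15 |   7 | bacaacddccddaaadacbabbbabcdbcdba
  16 |  28 | bbabcdbcdba
  17 |  27 | bbbabcdbcdba
  18 |  34 | bcdba
  19 |  31 | bcdbcdba
  20 |   2 | bddcdbacaacddccddaaadacbabbbabcdbcdba
  21 |   9 | caacddccddaaadacbabbbabcdbcdba
  22 |  24 | cbabbbabcdbcdba
  23 |  15 | ccddaaadacbabbbabcdbcdba
  24 |  35 | cdba
  25 |   5 | cdbacaacddccddaaadacbabbbabcdbcdba
  26 |  32 | cdbcdba
  27 |  16 | cddaaadacbabbbabcdbcdba
  28 |  12 | cddccddaaadacbabbbabcdbcdba
  29 |  18 | daaadacbabbbabcdbcdba
  30 |  22 | dacbabbbabcdbcdba
  31 |  36 | dba
  32 |   6 | dbacaacddccddaaadacbabbbabcdbcdba
  33 |  33 | dbcdba
  34 |  14 | dccddaaadacbabbbabcdbcdba
  35 |   4 | dcdbacaacddccddaaadacbabbbabcdbcdba
  36 |  17 | ddaaadacbabbbabcdbcdba
  37 |  13 | ddccddaaadacbabbbabcdbcdba
  38 |   3 | ddcdbacaacddccddaaadacbabbbabcdbcdba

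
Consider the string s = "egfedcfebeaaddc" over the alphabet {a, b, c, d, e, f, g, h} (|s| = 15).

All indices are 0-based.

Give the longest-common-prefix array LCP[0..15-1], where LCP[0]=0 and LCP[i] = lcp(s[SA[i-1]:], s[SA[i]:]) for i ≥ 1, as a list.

rank→(start, suffix):
  0 → (10, 'aaddc')
  1 → (11, 'addc')
  2 → (8, 'beaaddc')
  3 → (14, 'c')
  4 → (5, 'cfebeaaddc')
  5 → (13, 'dc')
  6 → (4, 'dcfebeaaddc')
  7 → (12, 'ddc')
  8 → (9, 'eaaddc')
  9 → (7, 'ebeaaddc')
  10 → (3, 'edcfebeaaddc')
  11 → (0, 'egfedcfebeaaddc')
  12 → (6, 'febeaaddc')
  13 → (2, 'fedcfebeaaddc')
  14 → (1, 'gfedcfebeaaddc')

SA = [10, 11, 8, 14, 5, 13, 4, 12, 9, 7, 3, 0, 6, 2, 1]
rank  pair      lcp
   1  s[10:],s[11:]  1  'a'
   2  s[11:],s[8:]  0  ''
   3  s[8:],s[14:]  0  ''
   4  s[14:],s[5:]  1  'c'
   5  s[5:],s[13:]  0  ''
   6  s[13:],s[4:]  2  'dc'
   7  s[4:],s[12:]  1  'd'
   8  s[12:],s[9:]  0  ''
   9  s[9:],s[7:]  1  'e'
  10  s[7:],s[3:]  1  'e'
  11  s[3:],s[0:]  1  'e'
  12  s[0:],s[6:]  0  ''
  13  s[6:],s[2:]  2  'fe'
  14  s[2:],s[1:]  0  ''

[0, 1, 0, 0, 1, 0, 2, 1, 0, 1, 1, 1, 0, 2, 0]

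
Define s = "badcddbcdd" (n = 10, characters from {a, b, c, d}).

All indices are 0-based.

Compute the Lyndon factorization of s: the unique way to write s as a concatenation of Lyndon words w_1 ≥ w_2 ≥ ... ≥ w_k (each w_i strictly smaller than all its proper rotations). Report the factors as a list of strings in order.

["b", "adcddbcdd"]

emit factor 1: 'b' (i=0, period=1)
emit factor 2: 'adcddbcdd' (i=1, period=9)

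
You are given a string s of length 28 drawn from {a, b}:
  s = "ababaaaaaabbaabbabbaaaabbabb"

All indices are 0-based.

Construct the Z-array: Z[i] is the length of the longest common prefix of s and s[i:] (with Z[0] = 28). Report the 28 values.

Z[0]=28
i=1: fresh scan; Z[1]=0
i=2: fresh scan; Z[2]=3 extend→box=[2,5)
i=3: min(r-i=2, Z[1]=0)=0; Z[3]=0
i=4: min(r-i=1, Z[2]=3)=1; Z[4]=1
i=5: fresh scan; Z[5]=1 extend→box=[5,6)
i=6: fresh scan; Z[6]=1 extend→box=[6,7)
i=7: fresh scan; Z[7]=1 extend→box=[7,8)
i=8: fresh scan; Z[8]=1 extend→box=[8,9)
i=9: fresh scan; Z[9]=2 extend→box=[9,11)
i=10: min(r-i=1, Z[1]=0)=0; Z[10]=0
i=11: fresh scan; Z[11]=0
i=12: fresh scan; Z[12]=1 extend→box=[12,13)
i=13: fresh scan; Z[13]=2 extend→box=[13,15)
i=14: min(r-i=1, Z[1]=0)=0; Z[14]=0
i=15: fresh scan; Z[15]=0
i=16: fresh scan; Z[16]=2 extend→box=[16,18)
i=17: min(r-i=1, Z[1]=0)=0; Z[17]=0
i=18: fresh scan; Z[18]=0
i=19: fresh scan; Z[19]=1 extend→box=[19,20)
i=20: fresh scan; Z[20]=1 extend→box=[20,21)
i=21: fresh scan; Z[21]=1 extend→box=[21,22)
i=22: fresh scan; Z[22]=2 extend→box=[22,24)
i=23: min(r-i=1, Z[1]=0)=0; Z[23]=0
i=24: fresh scan; Z[24]=0
i=25: fresh scan; Z[25]=2 extend→box=[25,27)
i=26: min(r-i=1, Z[1]=0)=0; Z[26]=0
i=27: fresh scan; Z[27]=0

[28, 0, 3, 0, 1, 1, 1, 1, 1, 2, 0, 0, 1, 2, 0, 0, 2, 0, 0, 1, 1, 1, 2, 0, 0, 2, 0, 0]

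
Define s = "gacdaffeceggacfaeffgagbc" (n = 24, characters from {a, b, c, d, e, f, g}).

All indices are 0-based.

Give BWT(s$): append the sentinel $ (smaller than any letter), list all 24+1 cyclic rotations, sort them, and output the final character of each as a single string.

rank  rotation                   last
    0  $gacdaffeceggacfaeffgagbc  c
    1  acdaffeceggacfaeffgagbc$g  g
    2  acfaeffgagbc$gacdaffecegg  g
    3  aeffgagbc$gacdaffeceggacf  f
    4  affeceggacfaeffgagbc$gacd  d
    5  agbc$gacdaffeceggacfaeffg  g
    6  bc$gacdaffeceggacfaeffgag  g
    7  c$gacdaffeceggacfaeffgagb  b
    8  cdaffeceggacfaeffgagbc$ga  a
    9  ceggacfaeffgagbc$gacdaffe  e
   10  cfaeffgagbc$gacdaffecegga  a
   11  daffeceggacfaeffgagbc$gac  c
   12  eceggacfaeffgagbc$gacdaff  f
   13  effgagbc$gacdaffeceggacfa  a
   14  eggacfaeffgagbc$gacdaffec  c
   15  faeffgagbc$gacdaffeceggac  c
   16  feceggacfaeffgagbc$gacdaf  f
   17  ffeceggacfaeffgagbc$gacda  a
   18  ffgagbc$gacdaffeceggacfae  e
   19  fgagbc$gacdaffeceggacfaef  f
   20  gacdaffeceggacfaeffgagbc$  $
   21  gacfaeffgagbc$gacdaffeceg  g
   22  gagbc$gacdaffeceggacfaeff  f
   23  gbc$gacdaffeceggacfaeffga  a
   24  ggacfaeffgagbc$gacdaffece  e

cggfdggbaeacfaccfaef$gfae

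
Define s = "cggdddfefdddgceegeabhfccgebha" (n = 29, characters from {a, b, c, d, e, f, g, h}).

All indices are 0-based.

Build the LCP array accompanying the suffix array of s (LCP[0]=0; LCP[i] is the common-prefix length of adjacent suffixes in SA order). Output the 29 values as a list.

rank→(start, suffix):
  0 → (28, 'a')
  1 → (18, 'abhfccgebha')
  2 → (26, 'bha')
  3 → (19, 'bhfccgebha')
  4 → (22, 'ccgebha')
  5 → (13, 'ceegeabhfccgebha')
  6 → (23, 'cgebha')
  7 → (0, 'cggdddfefdddgceegeabhfccgebha')
  8 → (3, 'dddfefdddgceegeabhfccgebha')
  9 → (9, 'dddgceegeabhfccgebha')
  10 → (4, 'ddfefdddgceegeabhfccgebha')
  11 → (10, 'ddgceegeabhfccgebha')
  12 → (5, 'dfefdddgceegeabhfccgebha')
  13 → (11, 'dgceegeabhfccgebha')
  14 → (17, 'eabhfccgebha')
  15 → (25, 'ebha')
  16 → (14, 'eegeabhfccgebha')
  17 → (7, 'efdddgceegeabhfccgebha')
  18 → (15, 'egeabhfccgebha')
  19 → (21, 'fccgebha')
  20 → (8, 'fdddgceegeabhfccgebha')
  21 → (6, 'fefdddgceegeabhfccgebha')
  22 → (12, 'gceegeabhfccgebha')
  23 → (2, 'gdddfefdddgceegeabhfccgebha')
  24 → (16, 'geabhfccgebha')
  25 → (24, 'gebha')
  26 → (1, 'ggdddfefdddgceegeabhfccgebha')
  27 → (27, 'ha')
  28 → (20, 'hfccgebha')

SA = [28, 18, 26, 19, 22, 13, 23, 0, 3, 9, 4, 10, 5, 11, 17, 25, 14, 7, 15, 21, 8, 6, 12, 2, 16, 24, 1, 27, 20]
rank  pair      lcp
   1  s[28:],s[18:]  1  'a'
   2  s[18:],s[26:]  0  ''
   3  s[26:],s[19:]  2  'bh'
   4  s[19:],s[22:]  0  ''
   5  s[22:],s[13:]  1  'c'
   6  s[13:],s[23:]  1  'c'
   7  s[23:],s[0:]  2  'cg'
   8  s[0:],s[3:]  0  ''
   9  s[3:],s[9:]  3  'ddd'
  10  s[9:],s[4:]  2  'dd'
  11  s[4:],s[10:]  2  'dd'
  12  s[10:],s[5:]  1  'd'
  13  s[5:],s[11:]  1  'd'
  14  s[11:],s[17:]  0  ''
  15  s[17:],s[25:]  1  'e'
  16  s[25:],s[14:]  1  'e'
  17  s[14:],s[7:]  1  'e'
  18  s[7:],s[15:]  1  'e'
  19  s[15:],s[21:]  0  ''
  20  s[21:],s[8:]  1  'f'
  21  s[8:],s[6:]  1  'f'
  22  s[6:],s[12:]  0  ''
  23  s[12:],s[2:]  1  'g'
  24  s[2:],s[16:]  1  'g'
  25  s[16:],s[24:]  2  'ge'
  26  s[24:],s[1:]  1  'g'
  27  s[1:],s[27:]  0  ''
  28  s[27:],s[20:]  1  'h'

[0, 1, 0, 2, 0, 1, 1, 2, 0, 3, 2, 2, 1, 1, 0, 1, 1, 1, 1, 0, 1, 1, 0, 1, 1, 2, 1, 0, 1]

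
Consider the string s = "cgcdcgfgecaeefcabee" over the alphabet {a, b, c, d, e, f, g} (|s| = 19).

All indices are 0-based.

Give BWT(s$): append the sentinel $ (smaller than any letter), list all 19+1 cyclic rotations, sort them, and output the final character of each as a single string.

eccafeg$dcegbaeegcfc

rank  rotation              last
    0  $cgcdcgfgecaeefcabee  e
    1  abee$cgcdcgfgecaeefc  c
    2  aeefcabee$cgcdcgfgec  c
    3  bee$cgcdcgfgecaeefca  a
    4  cabee$cgcdcgfgecaeef  f
    5  caeefcabee$cgcdcgfge  e
    6  cdcgfgecaeefcabee$cg  g
    7  cgcdcgfgecaeefcabee$  $
    8  cgfgecaeefcabee$cgcd  d
    9  dcgfgecaeefcabee$cgc  c
   10  e$cgcdcgfgecaeefcabe  e
   11  ecaeefcabee$cgcdcgfg  g
   12  ee$cgcdcgfgecaeefcab  b
   13  eefcabee$cgcdcgfgeca  a
   14  efcabee$cgcdcgfgecae  e
   15  fcabee$cgcdcgfgecaee  e
   16  fgecaeefcabee$cgcdcg  g
   17  gcdcgfgecaeefcabee$c  c
   18  gecaeefcabee$cgcdcgf  f
   19  gfgecaeefcabee$cgcdc  c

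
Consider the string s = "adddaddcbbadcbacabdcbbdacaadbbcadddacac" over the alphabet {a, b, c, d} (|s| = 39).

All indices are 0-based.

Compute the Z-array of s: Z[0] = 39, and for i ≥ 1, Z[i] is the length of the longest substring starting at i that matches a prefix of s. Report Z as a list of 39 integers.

[39, 0, 0, 0, 3, 0, 0, 0, 0, 0, 2, 0, 0, 0, 1, 0, 1, 0, 0, 0, 0, 0, 0, 1, 0, 1, 2, 0, 0, 0, 0, 5, 0, 0, 0, 1, 0, 1, 0]

Z[0]=39
i=1: outside box; Z[1]=0
i=2: outside box; Z[2]=0
i=3: outside box; Z[3]=0
i=4: outside box; Z[4]=3 scan→box=[4,7)
i=5: min(r-i=2, Z[1]=0)=0; Z[5]=0
i=6: min(r-i=1, Z[2]=0)=0; Z[6]=0
i=7: outside box; Z[7]=0
i=8: outside box; Z[8]=0
i=9: outside box; Z[9]=0
i=10: outside box; Z[10]=2 scan→box=[10,12)
i=11: min(r-i=1, Z[1]=0)=0; Z[11]=0
i=12: outside box; Z[12]=0
i=13: outside box; Z[13]=0
i=14: outside box; Z[14]=1 scan→box=[14,15)
i=15: outside box; Z[15]=0
i=16: outside box; Z[16]=1 scan→box=[16,17)
i=17: outside box; Z[17]=0
i=18: outside box; Z[18]=0
i=19: outside box; Z[19]=0
i=20: outside box; Z[20]=0
i=21: outside box; Z[21]=0
i=22: outside box; Z[22]=0
i=23: outside box; Z[23]=1 scan→box=[23,24)
i=24: outside box; Z[24]=0
i=25: outside box; Z[25]=1 scan→box=[25,26)
i=26: outside box; Z[26]=2 scan→box=[26,28)
i=27: min(r-i=1, Z[1]=0)=0; Z[27]=0
i=28: outside box; Z[28]=0
i=29: outside box; Z[29]=0
i=30: outside box; Z[30]=0
i=31: outside box; Z[31]=5 scan→box=[31,36)
i=32: min(r-i=4, Z[1]=0)=0; Z[32]=0
i=33: min(r-i=3, Z[2]=0)=0; Z[33]=0
i=34: min(r-i=2, Z[3]=0)=0; Z[34]=0
i=35: min(r-i=1, Z[4]=3)=1; Z[35]=1
i=36: outside box; Z[36]=0
i=37: outside box; Z[37]=1 scan→box=[37,38)
i=38: outside box; Z[38]=0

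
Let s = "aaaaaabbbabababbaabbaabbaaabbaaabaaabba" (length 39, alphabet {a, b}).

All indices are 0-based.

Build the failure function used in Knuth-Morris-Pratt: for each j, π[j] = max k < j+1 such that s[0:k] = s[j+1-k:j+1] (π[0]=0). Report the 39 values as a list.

π[0] = 0
j=1 s[j]='a': π[1]=1 (border 'a')
j=2 s[j]='a': π[2]=2 (border 'aa')
j=3 s[j]='a': π[3]=3 (border 'aaa')
j=4 s[j]='a': π[4]=4 (border 'aaaa')
j=5 s[j]='a': π[5]=5 (border 'aaaaa')
j=6 s[j]='b': k: 5→4→3→2→1→0; π[6]=0 (border '')
j=7 s[j]='b': π[7]=0 (border '')
j=8 s[j]='b': π[8]=0 (border '')
j=9 s[j]='a': π[9]=1 (border 'a')
j=10 s[j]='b': k: 1→0; π[10]=0 (border '')
j=11 s[j]='a': π[11]=1 (border 'a')
j=12 s[j]='b': k: 1→0; π[12]=0 (border '')
j=13 s[j]='a': π[13]=1 (border 'a')
j=14 s[j]='b': k: 1→0; π[14]=0 (border '')
j=15 s[j]='b': π[15]=0 (border '')
j=16 s[j]='a': π[16]=1 (border 'a')
j=17 s[j]='a': π[17]=2 (border 'aa')
j=18 s[j]='b': k: 2→1→0; π[18]=0 (border '')
j=19 s[j]='b': π[19]=0 (border '')
j=20 s[j]='a': π[20]=1 (border 'a')
j=21 s[j]='a': π[21]=2 (border 'aa')
j=22 s[j]='b': k: 2→1→0; π[22]=0 (border '')
j=23 s[j]='b': π[23]=0 (border '')
j=24 s[j]='a': π[24]=1 (border 'a')
j=25 s[j]='a': π[25]=2 (border 'aa')
j=26 s[j]='a': π[26]=3 (border 'aaa')
j=27 s[j]='b': k: 3→2→1→0; π[27]=0 (border '')
j=28 s[j]='b': π[28]=0 (border '')
j=29 s[j]='a': π[29]=1 (border 'a')
j=30 s[j]='a': π[30]=2 (border 'aa')
j=31 s[j]='a': π[31]=3 (border 'aaa')
j=32 s[j]='b': k: 3→2→1→0; π[32]=0 (border '')
j=33 s[j]='a': π[33]=1 (border 'a')
j=34 s[j]='a': π[34]=2 (border 'aa')
j=35 s[j]='a': π[35]=3 (border 'aaa')
j=36 s[j]='b': k: 3→2→1→0; π[36]=0 (border '')
j=37 s[j]='b': π[37]=0 (border '')
j=38 s[j]='a': π[38]=1 (border 'a')

[0, 1, 2, 3, 4, 5, 0, 0, 0, 1, 0, 1, 0, 1, 0, 0, 1, 2, 0, 0, 1, 2, 0, 0, 1, 2, 3, 0, 0, 1, 2, 3, 0, 1, 2, 3, 0, 0, 1]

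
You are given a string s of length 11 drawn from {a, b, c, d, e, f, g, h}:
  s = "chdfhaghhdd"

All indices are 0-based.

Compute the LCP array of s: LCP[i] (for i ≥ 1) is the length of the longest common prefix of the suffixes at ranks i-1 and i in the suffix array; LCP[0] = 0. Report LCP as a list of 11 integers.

rank→(start, suffix):
  0 → (5, 'aghhdd')
  1 → (0, 'chdfhaghhdd')
  2 → (10, 'd')
  3 → (9, 'dd')
  4 → (2, 'dfhaghhdd')
  5 → (3, 'fhaghhdd')
  6 → (6, 'ghhdd')
  7 → (4, 'haghhdd')
  8 → (8, 'hdd')
  9 → (1, 'hdfhaghhdd')
  10 → (7, 'hhdd')

SA = [5, 0, 10, 9, 2, 3, 6, 4, 8, 1, 7]
[i] adj suffixes → lcp
  [1] 5/0 → 0 ('')
  [2] 0/10 → 0 ('')
  [3] 10/9 → 1 ('d')
  [4] 9/2 → 1 ('d')
  [5] 2/3 → 0 ('')
  [6] 3/6 → 0 ('')
  [7] 6/4 → 0 ('')
  [8] 4/8 → 1 ('h')
  [9] 8/1 → 2 ('hd')
  [10] 1/7 → 1 ('h')

[0, 0, 0, 1, 1, 0, 0, 0, 1, 2, 1]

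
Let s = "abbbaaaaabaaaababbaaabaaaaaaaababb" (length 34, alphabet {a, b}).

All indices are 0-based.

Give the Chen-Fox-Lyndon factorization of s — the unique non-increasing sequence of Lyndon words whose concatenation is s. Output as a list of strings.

["abbb", "aaaaabaaaababbaaab", "aaaaaaaababb"]

emit factor 1: 'abbb' (i=0, period=4)
emit factor 2: 'aaaaabaaaababbaaab' (i=4, period=18)
emit factor 3: 'aaaaaaaababb' (i=22, period=12)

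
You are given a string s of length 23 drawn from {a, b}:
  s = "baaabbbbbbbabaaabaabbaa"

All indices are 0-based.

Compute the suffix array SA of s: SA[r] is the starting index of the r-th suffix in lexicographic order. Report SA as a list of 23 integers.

[22, 21, 13, 1, 14, 17, 2, 11, 15, 18, 3, 20, 12, 0, 16, 10, 19, 9, 8, 7, 6, 5, 4]

sorted suffixes:
  #0 SA[0]=22  'a'
  #1 SA[1]=21  'aa'
  #2 SA[2]=13  'aaabaabbaa'
  #3 SA[3]=1  'aaabbbbbbbabaaabaabbaa'
  #4 SA[4]=14  'aabaabbaa'
  #5 SA[5]=17  'aabbaa'
  #6 SA[6]=2  'aabbbbbbbabaaabaabbaa'
  #7 SA[7]=11  'abaaabaabbaa'
  #8 SA[8]=15  'abaabbaa'
  #9 SA[9]=18  'abbaa'
  #10 SA[10]=3  'abbbbbbbabaaabaabbaa'
  #11 SA[11]=20  'baa'
  #12 SA[12]=12  'baaabaabbaa'
  #13 SA[13]=0  'baaabbbbbbbabaaabaabbaa'
  #14 SA[14]=16  'baabbaa'
  #15 SA[15]=10  'babaaabaabbaa'
  #16 SA[16]=19  'bbaa'
  #17 SA[17]=9  'bbabaaabaabbaa'
  #18 SA[18]=8  'bbbabaaabaabbaa'
  #19 SA[19]=7  'bbbbabaaabaabbaa'
  #20 SA[20]=6  'bbbbbabaaabaabbaa'
  #21 SA[21]=5  'bbbbbbabaaabaabbaa'
  #22 SA[22]=4  'bbbbbbbabaaabaabbaa'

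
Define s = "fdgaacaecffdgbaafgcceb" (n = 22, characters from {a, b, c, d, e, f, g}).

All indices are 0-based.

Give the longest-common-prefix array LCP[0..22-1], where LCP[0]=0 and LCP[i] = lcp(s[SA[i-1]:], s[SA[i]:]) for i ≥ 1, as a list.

rank→(start, suffix):
  0 → (3, 'aacaecffdgbaafgcceb')
  1 → (14, 'aafgcceb')
  2 → (4, 'acaecffdgbaafgcceb')
  3 → (6, 'aecffdgbaafgcceb')
  4 → (15, 'afgcceb')
  5 → (21, 'b')
  6 → (13, 'baafgcceb')
  7 → (5, 'caecffdgbaafgcceb')
  8 → (18, 'cceb')
  9 → (19, 'ceb')
  10 → (8, 'cffdgbaafgcceb')
  11 → (1, 'dgaacaecffdgbaafgcceb')
  12 → (11, 'dgbaafgcceb')
  13 → (20, 'eb')
  14 → (7, 'ecffdgbaafgcceb')
  15 → (0, 'fdgaacaecffdgbaafgcceb')
  16 → (10, 'fdgbaafgcceb')
  17 → (9, 'ffdgbaafgcceb')
  18 → (16, 'fgcceb')
  19 → (2, 'gaacaecffdgbaafgcceb')
  20 → (12, 'gbaafgcceb')
  21 → (17, 'gcceb')

SA = [3, 14, 4, 6, 15, 21, 13, 5, 18, 19, 8, 1, 11, 20, 7, 0, 10, 9, 16, 2, 12, 17]
rank  pair      lcp
   1  s[3:],s[14:]  2  'aa'
   2  s[14:],s[4:]  1  'a'
   3  s[4:],s[6:]  1  'a'
   4  s[6:],s[15:]  1  'a'
   5  s[15:],s[21:]  0  ''
   6  s[21:],s[13:]  1  'b'
   7  s[13:],s[5:]  0  ''
   8  s[5:],s[18:]  1  'c'
   9  s[18:],s[19:]  1  'c'
  10  s[19:],s[8:]  1  'c'
  11  s[8:],s[1:]  0  ''
  12  s[1:],s[11:]  2  'dg'
  13  s[11:],s[20:]  0  ''
  14  s[20:],s[7:]  1  'e'
  15  s[7:],s[0:]  0  ''
  16  s[0:],s[10:]  3  'fdg'
  17  s[10:],s[9:]  1  'f'
  18  s[9:],s[16:]  1  'f'
  19  s[16:],s[2:]  0  ''
  20  s[2:],s[12:]  1  'g'
  21  s[12:],s[17:]  1  'g'

[0, 2, 1, 1, 1, 0, 1, 0, 1, 1, 1, 0, 2, 0, 1, 0, 3, 1, 1, 0, 1, 1]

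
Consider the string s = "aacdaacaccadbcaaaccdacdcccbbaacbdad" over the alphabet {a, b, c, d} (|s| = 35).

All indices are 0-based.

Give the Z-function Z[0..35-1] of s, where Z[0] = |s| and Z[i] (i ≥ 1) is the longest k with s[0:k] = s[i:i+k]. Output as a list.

Z[0]=35
i=1: outside box; Z[1]=1 scan→box=[1,2)
i=2: outside box; Z[2]=0
i=3: outside box; Z[3]=0
i=4: outside box; Z[4]=3 scan→box=[4,7)
i=5: min(r-i=2, Z[1]=1)=1; Z[5]=1
i=6: min(r-i=1, Z[2]=0)=0; Z[6]=0
i=7: outside box; Z[7]=1 scan→box=[7,8)
i=8: outside box; Z[8]=0
i=9: outside box; Z[9]=0
i=10: outside box; Z[10]=1 scan→box=[10,11)
i=11: outside box; Z[11]=0
i=12: outside box; Z[12]=0
i=13: outside box; Z[13]=0
i=14: outside box; Z[14]=2 scan→box=[14,16)
i=15: min(r-i=1, Z[1]=1)=1; Z[15]=3 scan→box=[15,18)
i=16: min(r-i=2, Z[1]=1)=1; Z[16]=1
i=17: min(r-i=1, Z[2]=0)=0; Z[17]=0
i=18: outside box; Z[18]=0
i=19: outside box; Z[19]=0
i=20: outside box; Z[20]=1 scan→box=[20,21)
i=21: outside box; Z[21]=0
i=22: outside box; Z[22]=0
i=23: outside box; Z[23]=0
i=24: outside box; Z[24]=0
i=25: outside box; Z[25]=0
i=26: outside box; Z[26]=0
i=27: outside box; Z[27]=0
i=28: outside box; Z[28]=3 scan→box=[28,31)
i=29: min(r-i=2, Z[1]=1)=1; Z[29]=1
i=30: min(r-i=1, Z[2]=0)=0; Z[30]=0
i=31: outside box; Z[31]=0
i=32: outside box; Z[32]=0
i=33: outside box; Z[33]=1 scan→box=[33,34)
i=34: outside box; Z[34]=0

[35, 1, 0, 0, 3, 1, 0, 1, 0, 0, 1, 0, 0, 0, 2, 3, 1, 0, 0, 0, 1, 0, 0, 0, 0, 0, 0, 0, 3, 1, 0, 0, 0, 1, 0]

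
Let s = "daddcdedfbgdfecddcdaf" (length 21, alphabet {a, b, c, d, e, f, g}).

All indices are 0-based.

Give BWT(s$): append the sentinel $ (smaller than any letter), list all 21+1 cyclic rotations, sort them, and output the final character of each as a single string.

fddfded$cddcacegfdaddb

rank  rotation                last
    0  $daddcdedfbgdfecddcdaf  f
    1  addcdedfbgdfecddcdaf$d  d
    2  af$daddcdedfbgdfecddcd  d
    3  bgdfecddcdaf$daddcdedf  f
    4  cdaf$daddcdedfbgdfecdd  d
    5  cddcdaf$daddcdedfbgdfe  e
    6  cdedfbgdfecddcdaf$dadd  d
    7  daddcdedfbgdfecddcdaf$  $
    8  daf$daddcdedfbgdfecddc  c
    9  dcdaf$daddcdedfbgdfecd  d
   10  dcdedfbgdfecddcdaf$dad  d
   11  ddcdaf$daddcdedfbgdfec  c
   12  ddcdedfbgdfecddcdaf$da  a
   13  dedfbgdfecddcdaf$daddc  c
   14  dfbgdfecddcdaf$daddcde  e
   15  dfecddcdaf$daddcdedfbg  g
   16  ecddcdaf$daddcdedfbgdf  f
   17  edfbgdfecddcdaf$daddcd  d
   18  f$daddcdedfbgdfecddcda  a
   19  fbgdfecddcdaf$daddcded  d
   20  fecddcdaf$daddcdedfbgd  d
   21  gdfecddcdaf$daddcdedfb  b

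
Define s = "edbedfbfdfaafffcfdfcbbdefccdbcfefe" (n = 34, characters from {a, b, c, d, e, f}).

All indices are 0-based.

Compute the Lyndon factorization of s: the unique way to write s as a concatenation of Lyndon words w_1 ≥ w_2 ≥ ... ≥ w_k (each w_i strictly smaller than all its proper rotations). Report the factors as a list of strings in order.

["e", "d", "bedfbfdf", "aafffcfdfcbbdefccdbcfefe"]

emit factor 1: 'e' (i=0, period=1)
emit factor 2: 'd' (i=1, period=1)
emit factor 3: 'bedfbfdf' (i=2, period=8)
emit factor 4: 'aafffcfdfcbbdefccdbcfefe' (i=10, period=24)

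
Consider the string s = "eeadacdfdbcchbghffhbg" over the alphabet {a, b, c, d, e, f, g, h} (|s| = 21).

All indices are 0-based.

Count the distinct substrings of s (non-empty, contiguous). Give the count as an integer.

rank | idx | suffix
   0 |   4 | acdfdbcchbghffhbg
   1 |   2 | adacdfdbcchbghffhbg
   2 |   9 | bcchbghffhbg
   3 |  19 | bg
   4 |  13 | bghffhbg
   5 |  10 | cchbghffhbg
   6 |   5 | cdfdbcchbghffhbg
   7 |  11 | chbghffhbg
   8 |   3 | dacdfdbcchbghffhbg
   9 |   8 | dbcchbghffhbg
  10 |   6 | dfdbcchbghffhbg
  11 |   1 | eadacdfdbcchbghffhbg
  12 |   0 | eeadacdfdbcchbghffhbg
  13 |   7 | fdbcchbghffhbg
  14 |  16 | ffhbg
  15 |  17 | fhbg
  16 |  20 | g
  17 |  14 | ghffhbg
  18 |  18 | hbg
  19 |  12 | hbghffhbg
  20 |  15 | hffhbg

SA = [4, 2, 9, 19, 13, 10, 5, 11, 3, 8, 6, 1, 0, 7, 16, 17, 20, 14, 18, 12, 15]
[i] adj suffixes → lcp
  [1] 4/2 → 1 ('a')
  [2] 2/9 → 0 ('')
  [3] 9/19 → 1 ('b')
  [4] 19/13 → 2 ('bg')
  [5] 13/10 → 0 ('')
  [6] 10/5 → 1 ('c')
  [7] 5/11 → 1 ('c')
  [8] 11/3 → 0 ('')
  [9] 3/8 → 1 ('d')
  [10] 8/6 → 1 ('d')
  [11] 6/1 → 0 ('')
  [12] 1/0 → 1 ('e')
  [13] 0/7 → 0 ('')
  [14] 7/16 → 1 ('f')
  [15] 16/17 → 1 ('f')
  [16] 17/20 → 0 ('')
  [17] 20/14 → 1 ('g')
  [18] 14/18 → 0 ('')
  [19] 18/12 → 3 ('hbg')
  [20] 12/15 → 1 ('h')

n(n+1)/2 = 21·22/2 = 231
Σ LCP = 0 + 1 + 0 + 1 + 2 + 0 + 1 + 1 + 0 + 1 + 1 + 0 + 1 + 0 + 1 + 1 + 0 + 1 + 0 + 3 + 1 = 16
distinct = 231 − 16 = 215

215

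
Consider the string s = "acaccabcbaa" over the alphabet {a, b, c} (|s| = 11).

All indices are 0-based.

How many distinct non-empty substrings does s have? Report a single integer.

sorted suffixes:
  #0 SA[0]=10  'a'
  #1 SA[1]=9  'aa'
  #2 SA[2]=5  'abcbaa'
  #3 SA[3]=0  'acaccabcbaa'
  #4 SA[4]=2  'accabcbaa'
  #5 SA[5]=8  'baa'
  #6 SA[6]=6  'bcbaa'
  #7 SA[7]=4  'cabcbaa'
  #8 SA[8]=1  'caccabcbaa'
  #9 SA[9]=7  'cbaa'
  #10 SA[10]=3  'ccabcbaa'

SA = [10, 9, 5, 0, 2, 8, 6, 4, 1, 7, 3]
[i] adj suffixes → lcp
  [1] 10/9 → 1 ('a')
  [2] 9/5 → 1 ('a')
  [3] 5/0 → 1 ('a')
  [4] 0/2 → 2 ('ac')
  [5] 2/8 → 0 ('')
  [6] 8/6 → 1 ('b')
  [7] 6/4 → 0 ('')
  [8] 4/1 → 2 ('ca')
  [9] 1/7 → 1 ('c')
  [10] 7/3 → 1 ('c')

n(n+1)/2 = 11·12/2 = 66
Σ LCP = 0 + 1 + 1 + 1 + 2 + 0 + 1 + 0 + 2 + 1 + 1 = 10
distinct = 66 − 10 = 56

56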